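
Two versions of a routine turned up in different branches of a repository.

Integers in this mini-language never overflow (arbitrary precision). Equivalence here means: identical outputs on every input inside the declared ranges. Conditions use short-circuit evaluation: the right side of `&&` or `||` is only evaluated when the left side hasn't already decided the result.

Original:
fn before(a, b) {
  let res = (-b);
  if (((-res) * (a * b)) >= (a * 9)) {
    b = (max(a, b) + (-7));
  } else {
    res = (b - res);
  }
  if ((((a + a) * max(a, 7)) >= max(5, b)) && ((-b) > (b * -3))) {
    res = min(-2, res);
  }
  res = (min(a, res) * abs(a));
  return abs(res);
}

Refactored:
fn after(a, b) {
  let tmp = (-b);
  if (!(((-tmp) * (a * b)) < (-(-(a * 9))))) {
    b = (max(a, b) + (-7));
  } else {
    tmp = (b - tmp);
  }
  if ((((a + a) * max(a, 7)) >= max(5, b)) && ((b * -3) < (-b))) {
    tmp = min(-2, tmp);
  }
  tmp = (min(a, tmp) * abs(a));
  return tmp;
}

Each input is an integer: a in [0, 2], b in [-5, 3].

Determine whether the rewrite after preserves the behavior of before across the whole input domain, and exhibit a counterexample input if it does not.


These are not equivalent — on a=1, b=-2 the outputs split (4 vs -4).
before: res := 2 | (((-res) * (a * b)) >= (a * 9)): false | res := -4 | ((((a + a) * max(a, 7)) >= max(5, b)) && ((-b) > (b * -3))): false | res := -4 | result 4
after: tmp := 2 | (!(((-tmp) * (a * b)) < (-(-(a * 9))))): false | tmp := -4 | ((((a + a) * max(a, 7)) >= max(5, b)) && ((b * -3) < (-b))): false | tmp := -4 | result -4
verdict: not equivalent; witness: a=1, b=-2


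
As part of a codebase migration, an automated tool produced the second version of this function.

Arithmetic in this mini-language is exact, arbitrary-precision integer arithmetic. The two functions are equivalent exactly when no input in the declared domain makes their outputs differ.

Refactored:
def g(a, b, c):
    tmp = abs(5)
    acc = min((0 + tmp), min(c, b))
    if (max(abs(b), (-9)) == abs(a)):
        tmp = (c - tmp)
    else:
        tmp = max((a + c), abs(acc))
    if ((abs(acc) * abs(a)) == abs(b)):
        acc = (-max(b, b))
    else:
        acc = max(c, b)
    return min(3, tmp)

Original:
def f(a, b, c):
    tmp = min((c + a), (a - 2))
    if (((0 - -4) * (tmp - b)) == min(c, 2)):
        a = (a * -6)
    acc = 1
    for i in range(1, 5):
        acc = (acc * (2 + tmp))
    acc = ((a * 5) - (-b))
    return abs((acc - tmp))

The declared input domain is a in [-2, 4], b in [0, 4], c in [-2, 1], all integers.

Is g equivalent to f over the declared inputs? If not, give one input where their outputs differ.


These are not equivalent — on a=-2, b=0, c=-2 the outputs split (6 vs 2).
f: tmp := -4 | (((0 - -4) * (tmp - b)) == min(c, 2)): false | acc := 1 | iter i=1: | acc := -2 | iter i=2: | acc := 4 | iter i=3: | acc := -8 | iter i=4: | acc := 16 | acc := -10 | result 6
g: tmp := 5 | acc := -2 | (max(abs(b), (-9)) == abs(a)): false | tmp := 2 | ((abs(acc) * abs(a)) == abs(b)): false | acc := 0 | result 2
verdict: not equivalent; witness: a=-2, b=0, c=-2


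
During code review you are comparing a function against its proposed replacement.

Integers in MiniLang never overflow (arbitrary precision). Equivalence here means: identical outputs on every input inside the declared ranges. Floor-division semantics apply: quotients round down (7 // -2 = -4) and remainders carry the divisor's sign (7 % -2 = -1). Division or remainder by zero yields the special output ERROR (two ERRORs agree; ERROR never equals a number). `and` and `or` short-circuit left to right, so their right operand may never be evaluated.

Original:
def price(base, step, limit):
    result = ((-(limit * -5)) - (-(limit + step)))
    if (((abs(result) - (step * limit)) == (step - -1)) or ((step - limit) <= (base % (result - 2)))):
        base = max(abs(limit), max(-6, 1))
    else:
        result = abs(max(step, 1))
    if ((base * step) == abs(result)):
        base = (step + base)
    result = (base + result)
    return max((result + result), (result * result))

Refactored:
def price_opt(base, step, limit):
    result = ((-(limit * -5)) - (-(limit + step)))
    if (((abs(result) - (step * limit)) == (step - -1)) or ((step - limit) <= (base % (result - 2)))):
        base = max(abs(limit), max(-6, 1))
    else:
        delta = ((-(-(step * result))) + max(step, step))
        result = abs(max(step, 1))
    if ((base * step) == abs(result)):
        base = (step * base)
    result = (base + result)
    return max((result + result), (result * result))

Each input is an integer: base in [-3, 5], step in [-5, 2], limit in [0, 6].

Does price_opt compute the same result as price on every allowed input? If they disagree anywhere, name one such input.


At base=-2, step=0, limit=0: price gives 2, price_opt gives 0.
verdict: not equivalent; witness: base=-2, step=0, limit=0


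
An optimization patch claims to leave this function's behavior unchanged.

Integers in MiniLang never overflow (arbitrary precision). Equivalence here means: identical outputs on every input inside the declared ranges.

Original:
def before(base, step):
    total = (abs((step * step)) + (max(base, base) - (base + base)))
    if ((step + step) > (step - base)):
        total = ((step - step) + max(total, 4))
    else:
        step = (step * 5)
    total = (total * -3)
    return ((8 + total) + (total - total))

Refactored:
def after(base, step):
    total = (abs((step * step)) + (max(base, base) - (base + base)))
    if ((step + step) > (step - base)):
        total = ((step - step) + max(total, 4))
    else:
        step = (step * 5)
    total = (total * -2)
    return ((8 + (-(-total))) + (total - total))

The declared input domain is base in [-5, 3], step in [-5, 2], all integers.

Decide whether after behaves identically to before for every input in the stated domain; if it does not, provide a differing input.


Run the pair on base=-5, step=-5.
before: total becomes 30; next ((step + step) > (step - base)) evaluates to false; next step becomes -25; next total becomes -90; next final value -82
after: total becomes 30; next ((step + step) > (step - base)) evaluates to false; next step becomes -25; next total becomes -60; next final value -52
-82 against -52: the behavior changed.
verdict: not equivalent; witness: base=-5, step=-5


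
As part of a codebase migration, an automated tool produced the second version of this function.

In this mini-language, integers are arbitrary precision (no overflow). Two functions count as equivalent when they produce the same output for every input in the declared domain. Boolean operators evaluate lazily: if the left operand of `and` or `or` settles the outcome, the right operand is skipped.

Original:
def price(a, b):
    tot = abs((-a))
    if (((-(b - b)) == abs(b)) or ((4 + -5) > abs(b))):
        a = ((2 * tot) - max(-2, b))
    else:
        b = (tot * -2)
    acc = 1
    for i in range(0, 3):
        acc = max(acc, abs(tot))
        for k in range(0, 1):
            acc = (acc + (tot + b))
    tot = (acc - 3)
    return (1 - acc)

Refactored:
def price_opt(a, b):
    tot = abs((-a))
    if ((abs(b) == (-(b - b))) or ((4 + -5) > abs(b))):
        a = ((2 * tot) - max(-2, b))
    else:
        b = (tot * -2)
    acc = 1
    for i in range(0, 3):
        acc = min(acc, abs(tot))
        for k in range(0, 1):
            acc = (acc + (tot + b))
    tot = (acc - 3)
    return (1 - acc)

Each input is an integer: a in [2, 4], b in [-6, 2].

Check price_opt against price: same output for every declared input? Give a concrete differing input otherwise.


Take a=2, b=-6.
price: tot becomes 2; next (((-(b - b)) == abs(b)) or ((4 + -5) > abs(b))) evaluates to false; next b becomes -4; next acc becomes 1; next at i=0:; next acc becomes 2; next at k=0:; next acc becomes 0; next at i=1:; next acc becomes 2; next at k=0:; next acc becomes 0; next at i=2:; next acc becomes 2; next at k=0:; next acc becomes 0; next tot becomes -3; next final value 1
price_opt: tot becomes 2; next ((abs(b) == (-(b - b))) or ((4 + -5) > abs(b))) evaluates to false; next b becomes -4; next acc becomes 1; next at i=0:; next acc becomes 1; next at k=0:; next acc becomes -1; next at i=1:; next acc becomes -1; next at k=0:; next acc becomes -3; next at i=2:; next acc becomes -3; next at k=0:; next acc becomes -5; next tot becomes -8; next final value 6
1 and 6 differ, so these are not the same function on this domain.
verdict: not equivalent; witness: a=2, b=-6


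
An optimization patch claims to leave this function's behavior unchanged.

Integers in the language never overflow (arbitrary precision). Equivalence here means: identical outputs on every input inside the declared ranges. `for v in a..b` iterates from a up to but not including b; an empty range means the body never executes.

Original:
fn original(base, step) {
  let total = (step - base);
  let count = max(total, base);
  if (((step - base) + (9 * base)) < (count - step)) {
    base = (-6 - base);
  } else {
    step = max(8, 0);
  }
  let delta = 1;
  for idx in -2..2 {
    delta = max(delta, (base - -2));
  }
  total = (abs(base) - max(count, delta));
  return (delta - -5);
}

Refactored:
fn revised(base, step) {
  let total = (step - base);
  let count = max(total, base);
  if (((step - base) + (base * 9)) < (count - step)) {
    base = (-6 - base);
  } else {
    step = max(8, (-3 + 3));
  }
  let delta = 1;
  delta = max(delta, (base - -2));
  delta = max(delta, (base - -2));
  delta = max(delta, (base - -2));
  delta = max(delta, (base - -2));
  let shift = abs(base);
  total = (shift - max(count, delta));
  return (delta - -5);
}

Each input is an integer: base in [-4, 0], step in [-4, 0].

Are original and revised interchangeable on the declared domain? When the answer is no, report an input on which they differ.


Equivalent — the differences include arithmetic usage differs, plus statement counts differ, plus local variable names differ, plus loop structure differs, plus constant usage differs, plus min/max/abs usage differs, yet no declared input distinguishes the two.
As a probe, take base=-4, step=-3: original runs total = 1; count = 1; (((step - base) + (9 * base)) < (count - step)) -> true; base = -2; delta = 1; [idx=-2]; delta = 1; [idx=-1]; delta = 1; [idx=0]; delta = 1; [idx=1]; delta = 1; total = 1; return 6; revised runs total = 1; count = 1; (((step - base) + (base * 9)) < (count - step)) -> true; base = -2; delta = 1; delta = 1; delta = 1; delta = 1; delta = 1; shift = 2; total = 1; return 6; both end at 6.
Every one of the 25 inputs gives matching results.
verdict: equivalent


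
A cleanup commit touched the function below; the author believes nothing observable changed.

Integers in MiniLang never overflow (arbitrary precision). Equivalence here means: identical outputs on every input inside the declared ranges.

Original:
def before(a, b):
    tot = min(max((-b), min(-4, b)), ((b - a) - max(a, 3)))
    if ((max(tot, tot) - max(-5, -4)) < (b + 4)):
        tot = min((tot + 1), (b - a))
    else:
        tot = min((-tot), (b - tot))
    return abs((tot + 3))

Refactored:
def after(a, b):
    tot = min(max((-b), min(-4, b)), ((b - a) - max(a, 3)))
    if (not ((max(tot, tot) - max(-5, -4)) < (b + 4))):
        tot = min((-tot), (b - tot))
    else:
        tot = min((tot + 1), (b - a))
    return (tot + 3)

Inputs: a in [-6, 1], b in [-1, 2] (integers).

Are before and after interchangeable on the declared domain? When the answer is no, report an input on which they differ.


Run the pair on a=1, b=-1.
before: tot = -5; ((max(tot, tot) - max(-5, -4)) < (b + 4)) -> true; tot = -4; return 1
after: tot = -5; (not ((max(tot, tot) - max(-5, -4)) < (b + 4))) -> false; tot = -4; return -1
1 against -1: the behavior changed.
verdict: not equivalent; witness: a=1, b=-1


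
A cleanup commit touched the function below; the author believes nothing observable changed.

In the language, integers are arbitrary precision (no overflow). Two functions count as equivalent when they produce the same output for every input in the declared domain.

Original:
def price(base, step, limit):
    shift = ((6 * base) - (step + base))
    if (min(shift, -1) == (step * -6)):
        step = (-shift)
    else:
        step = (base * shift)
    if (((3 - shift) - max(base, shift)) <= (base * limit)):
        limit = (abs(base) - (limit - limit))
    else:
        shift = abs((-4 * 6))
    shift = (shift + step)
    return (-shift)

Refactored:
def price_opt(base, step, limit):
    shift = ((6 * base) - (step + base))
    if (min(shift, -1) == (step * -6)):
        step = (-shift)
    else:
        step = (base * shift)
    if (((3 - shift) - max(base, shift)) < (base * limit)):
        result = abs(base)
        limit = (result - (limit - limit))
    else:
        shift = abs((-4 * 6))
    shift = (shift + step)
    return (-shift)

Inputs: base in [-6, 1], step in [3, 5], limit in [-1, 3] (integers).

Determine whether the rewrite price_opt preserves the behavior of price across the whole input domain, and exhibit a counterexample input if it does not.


Not equivalent: base=1, step=3, limit=-1 separates them (-4 vs -26).
price: shift := 2 | (min(shift, -1) == (step * -6)): false | step := 2 | (((3 - shift) - max(base, shift)) <= (base * limit)): true | limit := 1 | shift := 4 | result -4
price_opt: shift := 2 | (min(shift, -1) == (step * -6)): false | step := 2 | (((3 - shift) - max(base, shift)) < (base * limit)): false | shift := 24 | shift := 26 | result -26
verdict: not equivalent; witness: base=1, step=3, limit=-1


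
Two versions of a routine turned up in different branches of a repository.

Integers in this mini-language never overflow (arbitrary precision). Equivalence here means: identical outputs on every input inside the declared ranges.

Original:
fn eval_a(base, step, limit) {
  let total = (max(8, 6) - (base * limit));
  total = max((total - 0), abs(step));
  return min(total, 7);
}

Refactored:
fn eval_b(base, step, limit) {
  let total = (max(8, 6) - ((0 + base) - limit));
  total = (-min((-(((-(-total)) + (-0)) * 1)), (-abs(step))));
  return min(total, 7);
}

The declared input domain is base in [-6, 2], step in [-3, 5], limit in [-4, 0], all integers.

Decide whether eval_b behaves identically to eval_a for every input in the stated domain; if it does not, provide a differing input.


Not equivalent: base=-6, step=-3, limit=-4 separates them (3 vs 7).
eval_a: total becomes -16; next total becomes 3; next final value 3
eval_b: total becomes 10; next total becomes 10; next final value 7
verdict: not equivalent; witness: base=-6, step=-3, limit=-4


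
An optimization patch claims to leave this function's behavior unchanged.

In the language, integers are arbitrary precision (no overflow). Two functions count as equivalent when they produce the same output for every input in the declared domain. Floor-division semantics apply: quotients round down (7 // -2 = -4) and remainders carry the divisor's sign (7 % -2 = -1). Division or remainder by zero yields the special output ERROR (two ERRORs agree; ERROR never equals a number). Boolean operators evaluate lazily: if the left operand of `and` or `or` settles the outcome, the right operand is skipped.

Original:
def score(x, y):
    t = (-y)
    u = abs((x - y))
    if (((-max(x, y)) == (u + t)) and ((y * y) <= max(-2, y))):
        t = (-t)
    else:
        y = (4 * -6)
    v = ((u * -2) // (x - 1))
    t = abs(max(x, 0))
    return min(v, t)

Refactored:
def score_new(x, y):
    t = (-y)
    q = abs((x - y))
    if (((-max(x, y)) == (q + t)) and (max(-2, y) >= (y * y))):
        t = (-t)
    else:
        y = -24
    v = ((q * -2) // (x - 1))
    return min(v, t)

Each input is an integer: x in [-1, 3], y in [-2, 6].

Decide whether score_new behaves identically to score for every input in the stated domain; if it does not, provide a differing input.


Take x=-1, y=-2.
score: t becomes 2; next u becomes 1; next (((-max(x, y)) == (u + t)) and ((y * y) <= max(-2, y))) evaluates to false; next y becomes -24; next v becomes 1; next t becomes 0; next final value 0
score_new: t becomes 2; next q becomes 1; next (((-max(x, y)) == (q + t)) and (max(-2, y) >= (y * y))) evaluates to false; next y becomes -24; next v becomes 1; next final value 1
0 and 1 differ, so these are not the same function on this domain.
verdict: not equivalent; witness: x=-1, y=-2


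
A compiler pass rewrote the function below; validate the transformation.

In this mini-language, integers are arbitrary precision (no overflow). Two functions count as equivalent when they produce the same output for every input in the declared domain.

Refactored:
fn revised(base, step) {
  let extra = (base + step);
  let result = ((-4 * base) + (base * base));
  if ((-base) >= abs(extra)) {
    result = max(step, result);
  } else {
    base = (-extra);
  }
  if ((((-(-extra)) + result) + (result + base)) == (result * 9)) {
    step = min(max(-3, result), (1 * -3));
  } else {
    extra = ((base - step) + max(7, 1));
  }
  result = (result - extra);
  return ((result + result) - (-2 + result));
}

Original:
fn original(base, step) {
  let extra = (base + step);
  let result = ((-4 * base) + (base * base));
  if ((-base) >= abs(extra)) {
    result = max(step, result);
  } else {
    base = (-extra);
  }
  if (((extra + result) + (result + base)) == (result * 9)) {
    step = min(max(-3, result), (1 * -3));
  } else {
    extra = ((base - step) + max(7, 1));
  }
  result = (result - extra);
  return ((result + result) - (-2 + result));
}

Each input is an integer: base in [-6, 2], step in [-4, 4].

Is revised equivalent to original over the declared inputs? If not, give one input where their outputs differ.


Although same computation, different form, 81/81 inputs agree.
verdict: equivalent


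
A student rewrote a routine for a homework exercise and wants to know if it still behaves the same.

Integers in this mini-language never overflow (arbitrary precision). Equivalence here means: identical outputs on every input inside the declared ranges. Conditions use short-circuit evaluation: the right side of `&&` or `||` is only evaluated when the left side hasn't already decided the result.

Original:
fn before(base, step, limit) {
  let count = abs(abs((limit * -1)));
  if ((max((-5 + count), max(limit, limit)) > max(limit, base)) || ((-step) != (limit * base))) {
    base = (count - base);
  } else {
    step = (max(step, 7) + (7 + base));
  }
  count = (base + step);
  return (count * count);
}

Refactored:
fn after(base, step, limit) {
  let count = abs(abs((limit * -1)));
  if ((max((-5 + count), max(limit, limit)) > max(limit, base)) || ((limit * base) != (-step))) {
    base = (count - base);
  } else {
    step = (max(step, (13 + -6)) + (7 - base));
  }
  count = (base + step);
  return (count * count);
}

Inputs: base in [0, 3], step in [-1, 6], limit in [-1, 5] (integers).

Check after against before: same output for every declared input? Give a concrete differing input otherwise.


These are not equivalent — on base=1, step=-1, limit=1 the outputs split (256 vs 196).
before: count = 1; ((max((-5 + count), max(limit, limit)) > max(limit, base)) || ((-step) != (limit * base))) -> false; step = 15; count = 16; return 256
after: count = 1; ((max((-5 + count), max(limit, limit)) > max(limit, base)) || ((limit * base) != (-step))) -> false; step = 13; count = 14; return 196
verdict: not equivalent; witness: base=1, step=-1, limit=1


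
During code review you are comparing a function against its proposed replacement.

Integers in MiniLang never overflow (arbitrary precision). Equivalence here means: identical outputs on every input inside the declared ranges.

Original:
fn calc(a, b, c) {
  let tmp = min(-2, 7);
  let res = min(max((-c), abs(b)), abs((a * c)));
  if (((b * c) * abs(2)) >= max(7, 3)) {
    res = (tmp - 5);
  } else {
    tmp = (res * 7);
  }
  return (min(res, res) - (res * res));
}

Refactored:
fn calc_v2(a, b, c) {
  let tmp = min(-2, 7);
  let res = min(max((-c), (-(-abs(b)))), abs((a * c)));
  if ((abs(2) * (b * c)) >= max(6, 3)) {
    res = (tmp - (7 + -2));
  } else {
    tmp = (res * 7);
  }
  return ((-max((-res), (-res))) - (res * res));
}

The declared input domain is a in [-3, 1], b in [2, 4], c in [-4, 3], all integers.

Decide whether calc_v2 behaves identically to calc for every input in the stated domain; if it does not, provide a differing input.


At a=-3, b=3, c=1: calc gives -6, calc_v2 gives -56.
verdict: not equivalent; witness: a=-3, b=3, c=1


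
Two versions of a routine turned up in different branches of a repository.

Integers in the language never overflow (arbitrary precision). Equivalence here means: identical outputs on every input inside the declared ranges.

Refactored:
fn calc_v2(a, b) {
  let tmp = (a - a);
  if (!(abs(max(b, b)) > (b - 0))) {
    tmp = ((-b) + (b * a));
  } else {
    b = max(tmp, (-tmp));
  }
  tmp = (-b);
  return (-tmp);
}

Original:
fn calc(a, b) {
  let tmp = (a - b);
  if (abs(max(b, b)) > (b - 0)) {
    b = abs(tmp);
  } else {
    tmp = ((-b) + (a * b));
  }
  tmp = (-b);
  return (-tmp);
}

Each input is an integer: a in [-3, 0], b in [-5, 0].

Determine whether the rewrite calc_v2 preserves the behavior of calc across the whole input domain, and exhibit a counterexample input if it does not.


Not equivalent: a=-3, b=-5 separates them (2 vs 0).
calc: tmp := 2 | (abs(max(b, b)) > (b - 0)): true | b := 2 | tmp := -2 | result 2
calc_v2: tmp := 0 | (!(abs(max(b, b)) > (b - 0))): false | b := 0 | tmp := 0 | result 0
verdict: not equivalent; witness: a=-3, b=-5


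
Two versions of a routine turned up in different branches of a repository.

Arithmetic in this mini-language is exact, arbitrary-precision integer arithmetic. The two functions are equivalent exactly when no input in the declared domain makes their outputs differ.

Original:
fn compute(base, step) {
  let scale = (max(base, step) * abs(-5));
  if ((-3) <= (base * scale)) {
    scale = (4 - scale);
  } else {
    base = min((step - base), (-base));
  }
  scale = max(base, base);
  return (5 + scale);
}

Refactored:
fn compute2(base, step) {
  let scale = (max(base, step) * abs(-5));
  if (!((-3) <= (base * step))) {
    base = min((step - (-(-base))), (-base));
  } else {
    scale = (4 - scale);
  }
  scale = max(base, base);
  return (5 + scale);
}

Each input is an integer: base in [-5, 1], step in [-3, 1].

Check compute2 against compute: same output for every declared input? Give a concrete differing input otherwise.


Input base=-3, step=1: 8 from compute versus 2 from compute2.
verdict: not equivalent; witness: base=-3, step=1


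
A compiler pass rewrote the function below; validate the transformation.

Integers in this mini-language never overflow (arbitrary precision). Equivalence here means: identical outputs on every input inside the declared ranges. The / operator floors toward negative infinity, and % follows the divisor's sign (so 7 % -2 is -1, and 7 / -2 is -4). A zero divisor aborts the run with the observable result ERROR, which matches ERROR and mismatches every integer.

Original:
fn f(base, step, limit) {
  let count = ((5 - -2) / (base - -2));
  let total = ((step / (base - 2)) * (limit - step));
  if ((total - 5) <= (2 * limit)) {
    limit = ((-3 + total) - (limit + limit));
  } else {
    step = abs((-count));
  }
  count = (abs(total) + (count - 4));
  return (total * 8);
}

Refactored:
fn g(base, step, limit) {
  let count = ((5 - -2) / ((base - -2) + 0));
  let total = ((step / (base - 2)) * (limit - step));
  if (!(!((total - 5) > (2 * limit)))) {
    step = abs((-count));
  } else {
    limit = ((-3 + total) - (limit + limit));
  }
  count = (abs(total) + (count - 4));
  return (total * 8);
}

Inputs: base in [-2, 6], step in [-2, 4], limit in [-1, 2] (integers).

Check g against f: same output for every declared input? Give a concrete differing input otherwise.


The two versions differ — the changes include boolean connective usage differs; arithmetic usage differs; constant usage differs; comparison usage differs.
As a probe, take base=4, step=0, limit=1: f runs count := 1 | total := 0 | ((total - 5) <= (2 * limit)): true | limit := -5 | count := -3 | result 0; g runs count := 1 | total := 0 | (!(!((total - 5) > (2 * limit)))): false | limit := -5 | count := -3 | result 0; both end at 0.
Every one of the 252 inputs gives matching results.
verdict: equivalent


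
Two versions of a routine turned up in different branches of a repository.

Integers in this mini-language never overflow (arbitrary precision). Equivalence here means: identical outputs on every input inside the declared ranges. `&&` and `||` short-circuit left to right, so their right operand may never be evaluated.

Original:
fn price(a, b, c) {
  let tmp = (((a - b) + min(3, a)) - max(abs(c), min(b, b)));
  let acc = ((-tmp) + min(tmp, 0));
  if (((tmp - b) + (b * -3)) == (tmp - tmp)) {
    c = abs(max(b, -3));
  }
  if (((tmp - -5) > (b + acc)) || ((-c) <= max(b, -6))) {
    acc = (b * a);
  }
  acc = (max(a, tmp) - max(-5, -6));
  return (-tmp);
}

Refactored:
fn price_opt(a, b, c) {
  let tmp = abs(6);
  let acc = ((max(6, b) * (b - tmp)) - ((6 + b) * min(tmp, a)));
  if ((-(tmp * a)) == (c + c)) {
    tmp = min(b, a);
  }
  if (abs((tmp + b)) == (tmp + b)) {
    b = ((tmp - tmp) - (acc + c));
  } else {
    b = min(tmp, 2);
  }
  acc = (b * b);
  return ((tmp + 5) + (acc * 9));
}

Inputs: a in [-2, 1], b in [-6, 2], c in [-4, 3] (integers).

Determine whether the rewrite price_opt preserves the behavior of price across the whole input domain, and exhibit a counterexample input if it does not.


Take a=-2, b=-6, c=-4.
price: tmp becomes -2; next acc becomes 0; next (((tmp - b) + (b * -3)) == (tmp - tmp)) evaluates to false; next (((tmp - -5) > (b + acc)) || ((-c) <= max(b, -6))) evaluates to true; next acc becomes 12; next acc becomes 3; next final value 2
price_opt: tmp becomes 6; next acc becomes -72; next ((-(tmp * a)) == (c + c)) evaluates to false; next (abs((tmp + b)) == (tmp + b)) evaluates to true; next b becomes 76; next acc becomes 5776; next final value 51995
2 != 51995, so the rewrite changes behavior.
verdict: not equivalent; witness: a=-2, b=-6, c=-4


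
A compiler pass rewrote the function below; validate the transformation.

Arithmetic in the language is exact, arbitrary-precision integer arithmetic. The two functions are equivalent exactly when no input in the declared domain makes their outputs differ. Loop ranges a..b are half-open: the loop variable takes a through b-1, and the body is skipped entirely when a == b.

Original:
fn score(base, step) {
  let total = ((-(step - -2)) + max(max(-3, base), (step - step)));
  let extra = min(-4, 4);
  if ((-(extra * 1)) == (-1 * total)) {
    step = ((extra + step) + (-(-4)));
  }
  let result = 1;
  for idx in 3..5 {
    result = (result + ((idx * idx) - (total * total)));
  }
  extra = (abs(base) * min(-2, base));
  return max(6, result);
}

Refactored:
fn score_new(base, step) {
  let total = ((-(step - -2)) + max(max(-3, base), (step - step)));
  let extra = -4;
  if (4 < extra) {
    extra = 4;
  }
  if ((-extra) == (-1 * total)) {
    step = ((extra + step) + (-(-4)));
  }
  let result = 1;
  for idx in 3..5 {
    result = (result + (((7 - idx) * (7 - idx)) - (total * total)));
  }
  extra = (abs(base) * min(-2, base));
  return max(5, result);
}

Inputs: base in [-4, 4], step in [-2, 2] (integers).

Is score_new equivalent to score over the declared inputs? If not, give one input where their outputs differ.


Not equivalent: base=-4, step=2 separates them (6 vs 5).
score: total=-4, then extra=-4, then ((-(extra * 1)) == (-1 * total)) is true, then step=2, then result=1, then (idx=3), then result=-6, then (idx=4), then result=-6, then extra=-16, then returns 6
score_new: total=-4, then extra=-4, then (4 < extra) is false, then ((-extra) == (-1 * total)) is true, then step=2, then result=1, then (idx=3), then result=1, then (idx=4), then result=-6, then extra=-16, then returns 5
verdict: not equivalent; witness: base=-4, step=2


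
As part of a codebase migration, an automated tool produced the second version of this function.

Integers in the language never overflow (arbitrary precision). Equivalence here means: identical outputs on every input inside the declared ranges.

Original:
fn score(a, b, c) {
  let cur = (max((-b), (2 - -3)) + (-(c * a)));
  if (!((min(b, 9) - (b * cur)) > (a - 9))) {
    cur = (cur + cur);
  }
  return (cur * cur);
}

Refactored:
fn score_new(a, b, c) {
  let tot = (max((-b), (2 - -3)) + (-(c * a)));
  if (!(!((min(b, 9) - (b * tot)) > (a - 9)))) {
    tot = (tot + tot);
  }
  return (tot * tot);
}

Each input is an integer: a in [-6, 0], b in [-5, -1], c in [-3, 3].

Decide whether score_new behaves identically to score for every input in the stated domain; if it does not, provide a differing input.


Not equivalent: a=-6, b=-5, c=-3 separates them (676 vs 169).
score: cur = -13; (!((min(b, 9) - (b * cur)) > (a - 9))) -> true; cur = -26; return 676
score_new: tot = -13; (!(!((min(b, 9) - (b * tot)) > (a - 9)))) -> false; return 169
verdict: not equivalent; witness: a=-6, b=-5, c=-3


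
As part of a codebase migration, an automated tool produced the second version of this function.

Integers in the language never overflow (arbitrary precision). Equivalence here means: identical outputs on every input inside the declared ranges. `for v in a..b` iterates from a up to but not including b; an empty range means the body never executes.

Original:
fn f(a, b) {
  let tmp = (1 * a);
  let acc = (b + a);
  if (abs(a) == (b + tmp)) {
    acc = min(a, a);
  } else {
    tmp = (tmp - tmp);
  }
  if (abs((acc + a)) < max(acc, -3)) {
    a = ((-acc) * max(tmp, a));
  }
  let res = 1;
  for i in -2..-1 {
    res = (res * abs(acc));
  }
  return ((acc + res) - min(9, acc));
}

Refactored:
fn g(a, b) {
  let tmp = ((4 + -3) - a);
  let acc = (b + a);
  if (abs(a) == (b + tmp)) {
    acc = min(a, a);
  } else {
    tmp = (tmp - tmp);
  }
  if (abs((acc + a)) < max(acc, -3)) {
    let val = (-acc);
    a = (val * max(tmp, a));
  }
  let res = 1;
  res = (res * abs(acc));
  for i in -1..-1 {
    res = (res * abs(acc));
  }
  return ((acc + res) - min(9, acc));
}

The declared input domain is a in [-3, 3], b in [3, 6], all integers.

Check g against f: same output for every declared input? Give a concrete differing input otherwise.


a=2, b=3 yields 5 from f but 2 from g.
verdict: not equivalent; witness: a=2, b=3


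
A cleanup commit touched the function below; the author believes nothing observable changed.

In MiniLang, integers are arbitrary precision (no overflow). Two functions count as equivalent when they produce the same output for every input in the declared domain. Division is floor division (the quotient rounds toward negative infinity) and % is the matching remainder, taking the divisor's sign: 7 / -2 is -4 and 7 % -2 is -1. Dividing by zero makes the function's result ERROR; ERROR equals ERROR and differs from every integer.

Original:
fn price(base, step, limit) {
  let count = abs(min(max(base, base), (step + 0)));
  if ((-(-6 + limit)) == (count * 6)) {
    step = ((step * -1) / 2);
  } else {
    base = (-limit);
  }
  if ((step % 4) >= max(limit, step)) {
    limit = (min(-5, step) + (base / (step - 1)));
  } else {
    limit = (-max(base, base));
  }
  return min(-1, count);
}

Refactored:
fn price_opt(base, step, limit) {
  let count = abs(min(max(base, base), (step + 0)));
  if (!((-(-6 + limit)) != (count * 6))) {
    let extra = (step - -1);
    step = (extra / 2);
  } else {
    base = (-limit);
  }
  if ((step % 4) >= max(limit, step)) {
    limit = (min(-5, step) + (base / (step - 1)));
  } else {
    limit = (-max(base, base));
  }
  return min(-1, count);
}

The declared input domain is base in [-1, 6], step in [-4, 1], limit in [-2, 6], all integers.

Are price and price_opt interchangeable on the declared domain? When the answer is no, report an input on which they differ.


Evaluate both at base=-1, step=1, limit=0.
price: count=1, then ((-(-6 + limit)) == (count * 6)) is true, then step=-1, then ((step % 4) >= max(limit, step)) is true, then limit=-5, then returns -1
price_opt: count=1, then (!((-(-6 + limit)) != (count * 6))) is true, then extra=2, then step=1, then ((step % 4) >= max(limit, step)) is true, then a zero divisor aborts: ERROR
-1 vs ERROR — the two versions disagree here.
verdict: not equivalent; witness: base=-1, step=1, limit=0


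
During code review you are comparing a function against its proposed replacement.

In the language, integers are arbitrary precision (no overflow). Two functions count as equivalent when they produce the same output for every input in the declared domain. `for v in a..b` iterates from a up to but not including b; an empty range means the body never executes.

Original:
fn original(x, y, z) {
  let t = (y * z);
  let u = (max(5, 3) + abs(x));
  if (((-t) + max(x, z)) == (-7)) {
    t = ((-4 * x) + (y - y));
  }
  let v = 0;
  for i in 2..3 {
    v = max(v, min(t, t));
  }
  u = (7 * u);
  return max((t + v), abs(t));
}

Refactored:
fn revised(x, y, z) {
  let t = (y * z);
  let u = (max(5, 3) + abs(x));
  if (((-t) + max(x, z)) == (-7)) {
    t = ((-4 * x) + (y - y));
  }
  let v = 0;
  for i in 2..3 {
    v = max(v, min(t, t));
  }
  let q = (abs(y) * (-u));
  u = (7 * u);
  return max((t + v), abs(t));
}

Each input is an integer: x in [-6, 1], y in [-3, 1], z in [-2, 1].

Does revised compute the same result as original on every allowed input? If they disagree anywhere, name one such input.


Reading the diff, among the changes: local variable names differ, min/max/abs usage differs, statement counts differ, arithmetic usage differs.
Tracing x=-2, y=-2, z=-1: original: t becomes 2; next u becomes 7; next (((-t) + max(x, z)) == (-7)) evaluates to false; next v becomes 0; next at i=2:; next v becomes 2; next u becomes 49; next final value 4 | revised: t becomes 2; next u becomes 7; next (((-t) + max(x, z)) == (-7)) evaluates to false; next v becomes 0; next at i=2:; next v becomes 2; next q becomes -14; next u becomes 49; next final value 4 — matching result 4.
Across all 160 domain points the two functions coincide.
verdict: equivalent


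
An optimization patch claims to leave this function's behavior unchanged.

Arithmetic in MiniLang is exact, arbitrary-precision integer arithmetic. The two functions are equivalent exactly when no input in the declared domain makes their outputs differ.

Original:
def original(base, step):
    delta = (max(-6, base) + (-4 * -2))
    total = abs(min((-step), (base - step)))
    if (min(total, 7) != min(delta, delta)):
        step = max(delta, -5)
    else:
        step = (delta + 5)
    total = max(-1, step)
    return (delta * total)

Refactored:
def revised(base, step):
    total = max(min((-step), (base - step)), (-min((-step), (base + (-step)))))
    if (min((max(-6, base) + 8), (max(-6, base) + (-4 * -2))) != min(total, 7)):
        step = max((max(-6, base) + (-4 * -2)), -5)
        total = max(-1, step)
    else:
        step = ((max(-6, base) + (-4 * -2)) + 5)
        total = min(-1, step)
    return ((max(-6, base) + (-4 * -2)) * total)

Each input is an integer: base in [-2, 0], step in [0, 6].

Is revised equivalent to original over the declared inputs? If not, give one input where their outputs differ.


Evaluate both at base=-2, step=4.
original: delta := 6 | total := 6 | (min(total, 7) != min(delta, delta)): false | step := 11 | total := 11 | result 66
revised: total := 6 | (min((max(-6, base) + 8), (max(-6, base) + (-4 * -2))) != min(total, 7)): false | step := 11 | total := -1 | result -6
66 and -6 differ, so these are not the same function on this domain.
verdict: not equivalent; witness: base=-2, step=4


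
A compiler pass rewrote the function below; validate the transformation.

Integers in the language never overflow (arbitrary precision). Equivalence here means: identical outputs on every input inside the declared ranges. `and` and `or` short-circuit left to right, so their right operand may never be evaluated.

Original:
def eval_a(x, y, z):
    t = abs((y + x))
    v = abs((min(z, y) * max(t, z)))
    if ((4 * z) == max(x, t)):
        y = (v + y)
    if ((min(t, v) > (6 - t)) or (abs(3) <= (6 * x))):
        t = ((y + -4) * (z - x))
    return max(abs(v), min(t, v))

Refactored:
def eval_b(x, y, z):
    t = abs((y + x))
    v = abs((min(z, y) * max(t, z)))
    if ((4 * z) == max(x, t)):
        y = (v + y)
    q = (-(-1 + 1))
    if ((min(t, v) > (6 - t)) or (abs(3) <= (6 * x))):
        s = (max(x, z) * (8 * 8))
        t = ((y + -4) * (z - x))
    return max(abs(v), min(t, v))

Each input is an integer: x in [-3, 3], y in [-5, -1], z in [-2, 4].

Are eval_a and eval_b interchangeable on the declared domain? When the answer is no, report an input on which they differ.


Equivalent — the differences include constant usage differs, plus statement counts differ, plus local variable names differ, plus min/max/abs usage differs, plus arithmetic usage differs, yet no declared input distinguishes the two.
Tracing x=2, y=-4, z=0: eval_a: t := 2 | v := 8 | ((4 * z) == max(x, t)): false | ((min(t, v) > (6 - t)) or (abs(3) <= (6 * x))): true | t := 16 | result 8 | eval_b: t := 2 | v := 8 | ((4 * z) == max(x, t)): false | q := 0 | ((min(t, v) > (6 - t)) or (abs(3) <= (6 * x))): true | s := 128 | t := 16 | result 8 — matching result 8.
Across all 245 domain points the two functions coincide.
verdict: equivalent


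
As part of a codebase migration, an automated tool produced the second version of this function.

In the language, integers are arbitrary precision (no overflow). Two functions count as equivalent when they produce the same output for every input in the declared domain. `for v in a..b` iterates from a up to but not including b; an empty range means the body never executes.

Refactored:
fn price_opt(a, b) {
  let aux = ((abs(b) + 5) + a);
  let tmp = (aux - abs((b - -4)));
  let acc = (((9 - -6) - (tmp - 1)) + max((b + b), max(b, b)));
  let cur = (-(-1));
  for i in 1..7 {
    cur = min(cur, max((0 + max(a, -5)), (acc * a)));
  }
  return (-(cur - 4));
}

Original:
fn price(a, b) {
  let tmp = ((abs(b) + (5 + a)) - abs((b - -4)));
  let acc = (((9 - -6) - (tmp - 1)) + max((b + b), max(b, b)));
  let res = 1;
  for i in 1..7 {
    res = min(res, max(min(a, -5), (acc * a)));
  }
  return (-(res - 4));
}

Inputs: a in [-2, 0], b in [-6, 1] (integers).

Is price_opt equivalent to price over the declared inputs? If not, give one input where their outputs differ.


On input a=-2, b=-6, price returns 9 while price_opt returns 6.
verdict: not equivalent; witness: a=-2, b=-6


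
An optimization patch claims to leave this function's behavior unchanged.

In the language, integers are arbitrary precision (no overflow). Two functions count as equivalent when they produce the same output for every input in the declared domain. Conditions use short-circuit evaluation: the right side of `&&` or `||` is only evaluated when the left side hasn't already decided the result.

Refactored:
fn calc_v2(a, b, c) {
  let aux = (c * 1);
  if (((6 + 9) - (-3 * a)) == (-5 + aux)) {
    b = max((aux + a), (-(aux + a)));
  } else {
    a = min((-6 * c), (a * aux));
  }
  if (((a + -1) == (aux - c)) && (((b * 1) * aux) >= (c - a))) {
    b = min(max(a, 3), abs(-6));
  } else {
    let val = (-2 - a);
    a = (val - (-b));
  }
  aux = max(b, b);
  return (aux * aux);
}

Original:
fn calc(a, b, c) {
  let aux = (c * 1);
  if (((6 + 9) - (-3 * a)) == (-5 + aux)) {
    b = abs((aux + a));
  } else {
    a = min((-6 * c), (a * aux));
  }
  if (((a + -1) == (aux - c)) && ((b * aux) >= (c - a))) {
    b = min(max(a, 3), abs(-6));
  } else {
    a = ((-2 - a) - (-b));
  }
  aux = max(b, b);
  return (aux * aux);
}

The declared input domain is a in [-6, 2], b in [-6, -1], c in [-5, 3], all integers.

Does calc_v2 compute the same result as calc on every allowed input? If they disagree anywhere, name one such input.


Although min/max/abs usage differs, plus constant usage differs, plus arithmetic usage differs, plus statement counts differ, plus local variable names differ, 486/486 inputs agree.
verdict: equivalent


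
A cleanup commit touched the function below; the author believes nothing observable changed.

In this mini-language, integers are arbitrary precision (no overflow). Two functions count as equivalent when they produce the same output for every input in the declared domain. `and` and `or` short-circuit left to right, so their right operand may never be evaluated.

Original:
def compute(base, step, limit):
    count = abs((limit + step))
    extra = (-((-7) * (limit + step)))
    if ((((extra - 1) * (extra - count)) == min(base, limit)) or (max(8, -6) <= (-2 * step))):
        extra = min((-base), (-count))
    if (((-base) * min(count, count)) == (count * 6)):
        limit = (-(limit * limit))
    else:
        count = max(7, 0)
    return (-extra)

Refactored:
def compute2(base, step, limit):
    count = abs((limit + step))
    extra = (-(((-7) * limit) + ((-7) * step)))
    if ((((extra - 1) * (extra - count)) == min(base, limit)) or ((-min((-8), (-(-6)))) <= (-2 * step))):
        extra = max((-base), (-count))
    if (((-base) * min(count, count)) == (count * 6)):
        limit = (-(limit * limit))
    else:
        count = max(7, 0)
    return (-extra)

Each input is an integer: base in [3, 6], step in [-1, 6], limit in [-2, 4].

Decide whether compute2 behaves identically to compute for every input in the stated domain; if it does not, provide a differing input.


Run the pair on base=3, step=0, limit=0.
compute: count = 0; extra = 0; ((((extra - 1) * (extra - count)) == min(base, limit)) or (max(8, -6) <= (-2 * step))) -> true; extra = -3; (((-base) * min(count, count)) == (count * 6)) -> true; limit = 0; return 3
compute2: count = 0; extra = 0; ((((extra - 1) * (extra - count)) == min(base, limit)) or ((-min((-8), (-(-6)))) <= (-2 * step))) -> true; extra = 0; (((-base) * min(count, count)) == (count * 6)) -> true; limit = 0; return 0
3 != 0, so the rewrite changes behavior.
verdict: not equivalent; witness: base=3, step=0, limit=0
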